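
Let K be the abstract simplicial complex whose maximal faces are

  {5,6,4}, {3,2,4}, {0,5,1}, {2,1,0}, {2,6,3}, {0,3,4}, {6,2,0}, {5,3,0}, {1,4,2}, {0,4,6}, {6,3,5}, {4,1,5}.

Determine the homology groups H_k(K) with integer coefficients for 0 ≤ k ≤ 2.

H_0 ≅ Z,  H_1 ≅ Z/2,  H_2 = 0.

K has 7 vertices, 18 edges, 12 triangles.
rank ∂_0 = 0, rank ∂_1 = 6 ⇒ b_0 = 7 − 0 − 6 = 1; all invariant factors of ∂_1 are 1 so no torsion. So H_0 = Z.
rank ∂_1 = 6, rank ∂_2 = 12 ⇒ b_1 = 18 − 6 − 12 = 0; ∂_2 has invariant factor(s) [2] giving torsion. So H_1 = Z/2.
rank ∂_2 = 12, rank ∂_3 = 0 ⇒ b_2 = 12 − 12 − 0 = 0. So H_2 = 0.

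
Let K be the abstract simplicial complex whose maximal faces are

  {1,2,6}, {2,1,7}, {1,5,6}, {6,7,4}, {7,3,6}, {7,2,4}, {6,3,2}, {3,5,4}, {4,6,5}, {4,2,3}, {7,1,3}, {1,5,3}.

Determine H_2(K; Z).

H_2 = 0.

K has 7 vertices, 18 edges, 12 triangles.
rank ∂_2 = 12, rank ∂_3 = 0 ⇒ b_2 = 12 − 12 − 0 = 0. So H_2 ≅ 0.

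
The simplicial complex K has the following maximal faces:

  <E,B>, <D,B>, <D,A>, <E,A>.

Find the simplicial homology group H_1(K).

Order the vertices as A < B < D < E. Listing each simplex with vertices in this order, K has dimension 1 with simplices:

  0-simplices (4): A, B, D, E
  1-simplices (4): AD, AE, BD, BE

giving chain groups C_0 ≅ Z^4, C_1 ≅ Z^4.

The boundary map ∂_1: C_1 → C_0 sends each edge [p,q] (with p < q) to q − p. For instance
  ∂BD = D − B.
This gives a 4×4 integer matrix of rank 3; reducing to Smith normal form yields diagonal entries (1,1,1).

Now H_k = ker ∂_k / im ∂_{k+1}, so:

  H_1: rank ker ∂_1 − rank ∂_2 = (4 − 3) − 0 = 1, and there is no ∂_2, so H_1 = Z.

H_1 = Z.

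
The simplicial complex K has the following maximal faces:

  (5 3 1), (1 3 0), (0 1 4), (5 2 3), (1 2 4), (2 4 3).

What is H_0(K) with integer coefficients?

H_0 ≅ Z.

K has 6 vertices, 12 edges, 6 triangles.
rank ∂_0 = 0, rank ∂_1 = 5 ⇒ b_0 = 6 − 0 − 5 = 1; all invariant factors of ∂_1 are 1 so no torsion. So H_0 = Z.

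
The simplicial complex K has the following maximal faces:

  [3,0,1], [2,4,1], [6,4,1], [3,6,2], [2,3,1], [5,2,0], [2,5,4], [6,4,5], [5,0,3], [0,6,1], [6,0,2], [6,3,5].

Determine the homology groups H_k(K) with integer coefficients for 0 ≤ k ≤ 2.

We work with the vertex ordering 0 < 1 < 2 < 3 < 4 < 5 < 6. The simplices of K, each written with vertices in increasing order, are:

  0-simplices (7): [0], [1], [2], [3], [4], [5], [6]
  1-simplices (18): [0,1], [0,2], [0,3], [0,5], [0,6], [1,2], [1,3], [1,4], [1,6], [2,3], [2,4], [2,5], [2,6], [3,5], [3,6], [4,5], [4,6], [5,6]
  2-simplices (12): [0,1,3], [0,1,6], [0,2,5], [0,2,6], [0,3,5], [1,2,3], [1,2,4], [1,4,6], [2,3,6], [2,4,5], [3,5,6], [4,5,6]

Hence C_0 ≅ Z^7, C_1 ≅ Z^18, C_2 ≅ Z^12.

∂_1: C_1 → C_0 sends each edge [p,q] (with p < q) to q − p. For instance
  ∂[1,3] = [3] − [1].
The resulting 7×18 matrix has rank 6, and its Smith normal form has invariant factors (1,1,1,1,1,1).

∂_2: C_2 → C_1 sends each 2-simplex [p,q,r] to [q,r] − [p,r] + [p,q]. For instance
  ∂[0,2,5] = [2,5] − [0,5] + [0,2],
  ∂[0,1,6] = [1,6] − [0,6] + [0,1].
The 18×12 boundary matrix has rank 12 and Smith normal form diag(1,1,1,1,1,1,1,1,1,1,1,2).

From H_k ≅ ker(∂_k) / im(∂_{k+1}) we obtain:

  H_0: rank C_0 − rank ∂_1 = 7 − 6 = 1, and the invariant factors of ∂_1 are all 1, so H_0 ≅ Z.
  H_1: rank ker ∂_1 − rank ∂_2 = (18 − 6) − 12 = 0, and ∂_2 has invariant factor 2 > 1, so H_1 ≅ Z/2.
  H_2: rank ker ∂_2 − rank ∂_3 = (12 − 12) − 0 = 0, and there is no ∂_3, so H_2 ≅ 0.

As a check, the Euler characteristic is 7 − 18 + 12 = 1, which agrees with 1 − 0 + 0 = 1.

H_0 = Z,  H_1 = Z/2,  H_2 = 0.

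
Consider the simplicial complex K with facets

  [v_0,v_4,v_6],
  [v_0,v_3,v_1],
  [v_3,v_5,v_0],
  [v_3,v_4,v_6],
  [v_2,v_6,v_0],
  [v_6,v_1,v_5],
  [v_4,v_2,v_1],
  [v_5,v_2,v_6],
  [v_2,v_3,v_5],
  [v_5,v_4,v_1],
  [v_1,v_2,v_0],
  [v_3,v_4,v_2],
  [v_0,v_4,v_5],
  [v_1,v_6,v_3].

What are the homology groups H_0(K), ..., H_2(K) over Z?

Order the vertices as v_0 < v_1 < v_2 < v_3 < v_4 < v_5 < v_6. Listing each simplex with vertices in this order, K has dimension 2 with simplices:

  0-simplices (7): [v_0], [v_1], [v_2], [v_3], [v_4], [v_5], [v_6]
  1-simplices (21): (21 of them)
  2-simplices (14): (14 of them)

giving chain groups C_0 ≅ Z^7, C_1 ≅ Z^21, C_2 ≅ Z^14.

The boundary map ∂_1: C_1 → C_0 maps an edge to its endpoints' difference, ∂[p,q] = q − p.
As a 7×21 matrix over Z this has rank 6, with invariant factors (1,1,1,1,1,1).

∂_2: C_2 → C_1 acts by ∂[p,q,r] = [q,r] − [p,r] + [p,q]. For instance
  ∂[v_0,v_4,v_6] = [v_4,v_6] − [v_0,v_6] + [v_0,v_4],
  ∂[v_1,v_4,v_5] = [v_4,v_5] − [v_1,v_5] + [v_1,v_4].
As a 21×14 matrix over Z this has rank 13, with invariant factors (1,1,1,1,1,1,1,1,1,1,1,1,1).

Now H_k = ker ∂_k / im ∂_{k+1}, so:

  H_0: rank C_0 − rank ∂_1 = 7 − 6 = 1, and the invariant factors of ∂_1 are all 1, so H_0 ≅ Z.
  H_1: rank ker ∂_1 − rank ∂_2 = (21 − 6) − 13 = 2, and the invariant factors of ∂_2 are all 1, so H_1 ≅ Z^2.
  H_2: rank ker ∂_2 − rank ∂_3 = (14 − 13) − 0 = 1, and there is no ∂_3, so H_2 ≅ Z.

(K is a triangulation of the torus T^2.)

H_0 ≅ Z,  H_1 ≅ Z^2,  H_2 ≅ Z.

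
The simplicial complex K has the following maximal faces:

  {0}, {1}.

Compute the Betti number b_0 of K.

b_0 = 2.

We work with the vertex ordering 0 < 1. The simplices of K, each written with vertices in increasing order, are:

  0-simplices (2): [0], [1]

so the chain groups are C_0 ≅ Z^2.

Now H_k = ker ∂_k / im ∂_{k+1}, so:

  H_0: rank C_0 − rank ∂_1 = 2 − 0 = 2, and there is no ∂_1, so H_0 ≅ Z^2.

(K is a triangulation of a set of 2 points.)

Hence the Betti numbers are b_0 = 2.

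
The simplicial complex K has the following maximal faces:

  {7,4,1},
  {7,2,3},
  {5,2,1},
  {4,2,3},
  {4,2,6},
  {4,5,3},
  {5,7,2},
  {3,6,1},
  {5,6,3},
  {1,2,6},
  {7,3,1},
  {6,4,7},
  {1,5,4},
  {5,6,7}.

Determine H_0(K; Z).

Fix the vertex order 1 < 2 < 3 < 4 < 5 < 6 < 7 and write every simplex with vertices in increasing order. Then dim K = 2 and the simplices of K are:

  0-simplices (7): [1], [2], [3], [4], [5], [6], [7]
  1-simplices (21): [1,2], [1,3], [1,4], [1,5], [1,6], [1,7], [2,3], [2,4], [2,5], [2,6], [2,7], [3,4], [3,5], [3,6], [3,7], [4,5], [4,6], [4,7], [5,6], [5,7], [6,7]
  2-simplices (14): [1,2,5], [1,2,6], [1,3,6], [1,3,7], [1,4,5], [1,4,7], [2,3,4], [2,3,7], [2,4,6], [2,5,7], [3,4,5], [3,5,6], [4,6,7], [5,6,7]

giving chain groups C_0 ≅ Z^7, C_1 ≅ Z^21, C_2 ≅ Z^14.

∂_1: C_1 → C_0 maps an edge to its endpoints' difference, ∂[p,q] = q − p. For instance
  ∂[1,5] = [5] − [1].
The resulting 7×21 matrix has rank 6, and its Smith normal form has invariant factors (1,1,1,1,1,1).

∂_2: C_2 → C_1 acts by ∂[p,q,r] = [q,r] − [p,r] + [p,q]. For instance
  ∂[2,3,7] = [3,7] − [2,7] + [2,3],
  ∂[2,3,4] = [3,4] − [2,4] + [2,3].
As a 21×14 matrix over Z this has rank 13, with invariant factors (1,1,1,1,1,1,1,1,1,1,1,1,1).

From H_k ≅ ker(∂_k) / im(∂_{k+1}) we obtain:

  H_0: rank C_0 − rank ∂_1 = 7 − 6 = 1, and the invariant factors of ∂_1 are all 1, so H_0 = Z.

H_0 ≅ Z.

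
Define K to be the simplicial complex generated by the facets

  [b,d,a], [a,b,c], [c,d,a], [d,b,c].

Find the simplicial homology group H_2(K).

We work with the vertex ordering a < b < c < d. The simplices of K, each written with vertices in increasing order, are:

  0-simplices (4): a, b, c, d
  1-simplices (6): ab, ac, ad, bc, bd, cd
  2-simplices (4): abc, abd, acd, bcd

Hence C_0 ≅ Z^4, C_1 ≅ Z^6, C_2 ≅ Z^4.

∂_1: C_1 → C_0 sends each edge [p,q] (with p < q) to q − p.
As a 4×6 matrix over Z this has rank 3, with invariant factors (1,1,1).

The boundary map ∂_2: C_2 → C_1 sends each 2-simplex [p,q,r] to [q,r] − [p,r] + [p,q]. For instance
  ∂abc = bc − ac + ab,
  ∂bcd = cd − bd + bc.
As a 6×4 matrix over Z this has rank 3, with invariant factors (1,1,1).

Now H_k = ker ∂_k / im ∂_{k+1}, so:

  H_2: rank ker ∂_2 − rank ∂_3 = (4 − 3) − 0 = 1, and there is no ∂_3, so H_2 = Z.

(K is a triangulation of the 2-sphere S^2.)

H_2 ≅ Z.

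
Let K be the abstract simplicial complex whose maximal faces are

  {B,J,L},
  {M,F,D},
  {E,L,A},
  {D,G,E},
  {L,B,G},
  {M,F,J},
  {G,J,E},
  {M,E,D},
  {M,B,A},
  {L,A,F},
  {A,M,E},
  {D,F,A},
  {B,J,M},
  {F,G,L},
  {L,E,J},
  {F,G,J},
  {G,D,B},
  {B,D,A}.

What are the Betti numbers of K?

Fix the vertex order A < B < D < E < F < G < J < L < M and write every simplex with vertices in increasing order. Then dim K = 2 and the simplices of K are:

  0-simplices (9): A, B, D, E, F, G, J, L, M
  1-simplices (27): AB, AD, AE, AF, AL, AM, BD, BG, BJ, BL, BM, DE, DF, DG, DM, EG, EJ, EL, EM, FG, FJ, FL, FM, GJ, GL, JL, JM
  2-simplices (18): ABD, ABM, ADF, AEL, AEM, AFL, BDG, BGL, BJL, BJM, DEG, DEM, DFM, EGJ, EJL, FGJ, FGL, FJM

giving chain groups C_0 ≅ Z^9, C_1 ≅ Z^27, C_2 ≅ Z^18.

Boundary ∂_1: C_1 → C_0 maps an edge to its endpoints' difference, ∂[p,q] = q − p. For instance
  ∂EL = L − E.
The resulting 9×27 matrix has rank 8, and its Smith normal form has invariant factors (1,1,1,1,1,1,1,1).

Boundary ∂_2: C_2 → C_1 sends each 2-simplex [p,q,r] to [q,r] − [p,r] + [p,q]. For instance
  ∂DFM = FM − DM + DF,
  ∂EJL = JL − EL + EJ.
The resulting 27×18 matrix has rank 18, and its Smith normal form has invariant factors (1,1,1,1,1,1,1,1,1,1,1,1,1,1,1,1,1,2).

From H_k ≅ ker(∂_k) / im(∂_{k+1}) we obtain:

  H_0: rank C_0 − rank ∂_1 = 9 − 8 = 1, and the invariant factors of ∂_1 are all 1, so H_0 ≅ Z.
  H_1: rank ker ∂_1 − rank ∂_2 = (27 − 8) − 18 = 1, and ∂_2 has invariant factor 2 > 1, so H_1 ≅ Z ⊕ Z/2.
  H_2: rank ker ∂_2 − rank ∂_3 = (18 − 18) − 0 = 0, and there is no ∂_3, so H_2 ≅ 0.

Hence the Betti numbers are b_0 = 1, b_1 = 1, b_2 = 0.

b_0 = 1, b_1 = 1, b_2 = 0.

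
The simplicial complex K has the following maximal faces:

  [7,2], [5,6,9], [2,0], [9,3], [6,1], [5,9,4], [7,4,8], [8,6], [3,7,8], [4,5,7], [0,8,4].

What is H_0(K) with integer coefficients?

Order the vertices as 0 < 1 < 2 < 3 < 4 < 5 < 6 < 7 < 8 < 9. Listing each simplex with vertices in this order, K has dimension 2 with simplices:

  0-simplices (10): [0], [1], [2], [3], [4], [5], [6], [7], [8], [9]
  1-simplices (18): [0,2], [0,4], [0,8], [1,6], [2,7], [3,7], [3,8], [3,9], [4,5], [4,7], [4,8], [4,9], [5,6], [5,7], [5,9], [6,8], [6,9], [7,8]
  2-simplices (6): [0,4,8], [3,7,8], [4,5,7], [4,5,9], [4,7,8], [5,6,9]

Hence C_0 ≅ Z^10, C_1 ≅ Z^18, C_2 ≅ Z^6.

The boundary map ∂_1: C_1 → C_0 sends each edge [p,q] (with p < q) to q − p.
The resulting 10×18 matrix has rank 9, and its Smith normal form has invariant factors (1,1,1,1,1,1,1,1,1).

∂_2: C_2 → C_1 maps a triangle to the signed sum of its edges. For instance
  ∂[4,5,7] = [5,7] − [4,7] + [4,5],
  ∂[3,7,8] = [7,8] − [3,8] + [3,7].
As a 18×6 matrix over Z this has rank 6, with invariant factors (1,1,1,1,1,1).

From H_k ≅ ker(∂_k) / im(∂_{k+1}) we obtain:

  H_0: rank C_0 − rank ∂_1 = 10 − 9 = 1, and the invariant factors of ∂_1 are all 1, so H_0 = Z.

H_0 = Z.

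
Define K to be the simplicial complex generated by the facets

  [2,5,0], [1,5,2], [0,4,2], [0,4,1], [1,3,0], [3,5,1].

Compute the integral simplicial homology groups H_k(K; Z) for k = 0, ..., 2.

H_0 ≅ Z,  H_1 ≅ Z,  H_2 = 0.

Fix the vertex order 0 < 1 < 2 < 3 < 4 < 5 and write every simplex with vertices in increasing order. Then dim K = 2 and the simplices of K are:

  0-simplices (6): [0], [1], [2], [3], [4], [5]
  1-simplices (12): [0,1], [0,2], [0,3], [0,4], [0,5], [1,2], [1,3], [1,4], [1,5], [2,4], [2,5], [3,5]
  2-simplices (6): [0,1,3], [0,1,4], [0,2,4], [0,2,5], [1,2,5], [1,3,5]

giving chain groups C_0 ≅ Z^6, C_1 ≅ Z^12, C_2 ≅ Z^6.

Boundary ∂_1: C_1 → C_0 is given by ∂[p,q] = [q] − [p]. For instance
  ∂[2,5] = [5] − [2].
As a 6×12 matrix over Z this has rank 5, with invariant factors (1,1,1,1,1).

The boundary map ∂_2: C_2 → C_1 sends each 2-simplex [p,q,r] to [q,r] − [p,r] + [p,q]. For instance
  ∂[0,1,3] = [1,3] − [0,3] + [0,1],
  ∂[1,2,5] = [2,5] − [1,5] + [1,2].
This gives a 12×6 integer matrix of rank 6; reducing to Smith normal form yields diagonal entries (1,1,1,1,1,1).

Computing H_k = (kernel of ∂_k) / (image of ∂_{k+1}):

  H_0: rank C_0 − rank ∂_1 = 6 − 5 = 1, and the invariant factors of ∂_1 are all 1, so H_0 = Z.
  H_1: rank ker ∂_1 − rank ∂_2 = (12 − 5) − 6 = 1, and the invariant factors of ∂_2 are all 1, so H_1 = Z.
  H_2: rank ker ∂_2 − rank ∂_3 = (6 − 6) − 0 = 0, and there is no ∂_3, so H_2 = 0.

(K is a triangulation of the cylinder S^1 x I.)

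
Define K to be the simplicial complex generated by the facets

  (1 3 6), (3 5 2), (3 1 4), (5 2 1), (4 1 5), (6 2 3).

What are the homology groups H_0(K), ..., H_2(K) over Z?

H_0 ≅ Z,  H_1 ≅ Z,  H_2 = 0.

Take the total order 1 < 2 < 3 < 4 < 5 < 6 on the vertex set. Then K (dimension 2) consists of the simplices:

  0-simplices (6): [1], [2], [3], [4], [5], [6]
  1-simplices (12): [1,2], [1,3], [1,4], [1,5], [1,6], [2,3], [2,5], [2,6], [3,4], [3,5], [3,6], [4,5]
  2-simplices (6): [1,2,5], [1,3,4], [1,3,6], [1,4,5], [2,3,5], [2,3,6]

Hence C_0 ≅ Z^6, C_1 ≅ Z^12, C_2 ≅ Z^6.

Boundary ∂_1: C_1 → C_0 maps an edge to its endpoints' difference, ∂[p,q] = q − p.
The resulting 6×12 matrix has rank 5, and its Smith normal form has invariant factors (1,1,1,1,1).

The boundary map ∂_2: C_2 → C_1 maps a triangle to the signed sum of its edges. For instance
  ∂[1,3,6] = [3,6] − [1,6] + [1,3],
  ∂[2,3,6] = [3,6] − [2,6] + [2,3].
This gives a 12×6 integer matrix of rank 6; reducing to Smith normal form yields diagonal entries (1,1,1,1,1,1).

Computing H_k = (kernel of ∂_k) / (image of ∂_{k+1}):

  H_0: rank C_0 − rank ∂_1 = 6 − 5 = 1, and the invariant factors of ∂_1 are all 1, so H_0 = Z.
  H_1: rank ker ∂_1 − rank ∂_2 = (12 − 5) − 6 = 1, and the invariant factors of ∂_2 are all 1, so H_1 = Z.
  H_2: rank ker ∂_2 − rank ∂_3 = (6 − 6) − 0 = 0, and there is no ∂_3, so H_2 = 0.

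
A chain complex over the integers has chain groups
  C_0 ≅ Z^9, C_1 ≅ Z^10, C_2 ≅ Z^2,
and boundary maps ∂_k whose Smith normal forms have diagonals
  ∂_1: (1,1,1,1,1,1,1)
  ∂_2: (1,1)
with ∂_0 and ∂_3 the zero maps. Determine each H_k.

H_0 = Z^2,  H_1 = Z,  H_2 = 0.

H_0: b_0 = 9 − 0 − 7 = 2; torsion from ∂_1 factors > 1: none. So H_0 = Z^2.
H_1: b_1 = 10 − 7 − 2 = 1; torsion from ∂_2 factors > 1: none. So H_1 = Z.
H_2: b_2 = 2 − 2 − 0 = 0; torsion from ∂_3 factors > 1: none. So H_2 = 0.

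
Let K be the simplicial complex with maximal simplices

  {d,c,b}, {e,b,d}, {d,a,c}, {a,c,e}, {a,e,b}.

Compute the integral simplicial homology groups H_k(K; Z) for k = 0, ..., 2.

H_0 = Z,  H_1 = Z,  H_2 = 0.

Take the total order a < b < c < d < e on the vertex set. Then K (dimension 2) consists of the simplices:

  0-simplices (5): a, b, c, d, e
  1-simplices (10): ab, ac, ad, ae, bc, bd, be, cd, ce, de
  2-simplices (5): abe, acd, ace, bcd, bde

giving chain groups C_0 ≅ Z^5, C_1 ≅ Z^10, C_2 ≅ Z^5.

Boundary ∂_1: C_1 → C_0 is given by ∂[p,q] = [q] − [p]. For instance
  ∂ce = e − c.
The 5×10 boundary matrix has rank 4 and Smith normal form diag(1,1,1,1).

∂_2: C_2 → C_1 acts by ∂[p,q,r] = [q,r] − [p,r] + [p,q]. For instance
  ∂ace = ce − ae + ac,
  ∂acd = cd − ad + ac.
The 10×5 boundary matrix has rank 5 and Smith normal form diag(1,1,1,1,1).

Computing H_k = (kernel of ∂_k) / (image of ∂_{k+1}):

  H_0: rank C_0 − rank ∂_1 = 5 − 4 = 1, and the invariant factors of ∂_1 are all 1, so H_0 = Z.
  H_1: rank ker ∂_1 − rank ∂_2 = (10 − 4) − 5 = 1, and the invariant factors of ∂_2 are all 1, so H_1 = Z.
  H_2: rank ker ∂_2 − rank ∂_3 = (5 − 5) − 0 = 0, and there is no ∂_3, so H_2 = 0.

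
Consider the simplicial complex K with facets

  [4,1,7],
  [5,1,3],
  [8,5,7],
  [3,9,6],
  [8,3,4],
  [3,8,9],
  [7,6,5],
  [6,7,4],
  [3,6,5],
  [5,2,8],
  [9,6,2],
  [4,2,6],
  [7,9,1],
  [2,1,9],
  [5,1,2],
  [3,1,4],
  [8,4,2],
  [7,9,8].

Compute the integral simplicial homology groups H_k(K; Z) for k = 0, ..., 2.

K has 9 vertices, 27 edges, 18 triangles.
rank ∂_0 = 0, rank ∂_1 = 8 ⇒ b_0 = 9 − 0 − 8 = 1; all invariant factors of ∂_1 are 1 so no torsion. So H_0 ≅ Z.
rank ∂_1 = 8, rank ∂_2 = 17 ⇒ b_1 = 27 − 8 − 17 = 2; all invariant factors of ∂_2 are 1 so no torsion. So H_1 ≅ Z^2.
rank ∂_2 = 17, rank ∂_3 = 0 ⇒ b_2 = 18 − 17 − 0 = 1. So H_2 ≅ Z.

H_0 = Z,  H_1 = Z^2,  H_2 = Z.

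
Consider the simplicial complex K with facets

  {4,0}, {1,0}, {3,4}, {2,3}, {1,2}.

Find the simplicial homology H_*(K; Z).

Take the total order 0 < 1 < 2 < 3 < 4 on the vertex set. Then K (dimension 1) consists of the simplices:

  0-simplices (5): [0], [1], [2], [3], [4]
  1-simplices (5): [0,1], [0,4], [1,2], [2,3], [3,4]

so the chain groups are C_0 ≅ Z^5, C_1 ≅ Z^5.

Boundary ∂_1: C_1 → C_0 sends each edge [p,q] (with p < q) to q − p.
The 5×5 boundary matrix has rank 4 and Smith normal form diag(1,1,1,1).

Now H_k = ker ∂_k / im ∂_{k+1}, so:

  H_0: rank C_0 − rank ∂_1 = 5 − 4 = 1, and the invariant factors of ∂_1 are all 1, so H_0 ≅ Z.
  H_1: rank ker ∂_1 − rank ∂_2 = (5 − 4) − 0 = 1, and there is no ∂_2, so H_1 ≅ Z.

H_0 = Z,  H_1 = Z.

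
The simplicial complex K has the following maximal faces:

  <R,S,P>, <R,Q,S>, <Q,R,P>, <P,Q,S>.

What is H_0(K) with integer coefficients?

Fix the vertex order P < Q < R < S and write every simplex with vertices in increasing order. Then dim K = 2 and the simplices of K are:

  0-simplices (4): P, Q, R, S
  1-simplices (6): PQ, PR, PS, QR, QS, RS
  2-simplices (4): PQR, PQS, PRS, QRS

so the chain groups are C_0 ≅ Z^4, C_1 ≅ Z^6, C_2 ≅ Z^4.

The boundary map ∂_1: C_1 → C_0 maps an edge to its endpoints' difference, ∂[p,q] = q − p.
As a 4×6 matrix over Z this has rank 3, with invariant factors (1,1,1).

The boundary map ∂_2: C_2 → C_1 maps a triangle to the signed sum of its edges. For instance
  ∂QRS = RS − QS + QR,
  ∂PQS = QS − PS + PQ.
This gives a 6×4 integer matrix of rank 3; reducing to Smith normal form yields diagonal entries (1,1,1).

Reading off H_k = ker ∂_k / im ∂_{k+1}:

  H_0: rank C_0 − rank ∂_1 = 4 − 3 = 1, and the invariant factors of ∂_1 are all 1, so H_0 = Z.

(K is a triangulation of the 2-sphere S^2.)

H_0 = Z.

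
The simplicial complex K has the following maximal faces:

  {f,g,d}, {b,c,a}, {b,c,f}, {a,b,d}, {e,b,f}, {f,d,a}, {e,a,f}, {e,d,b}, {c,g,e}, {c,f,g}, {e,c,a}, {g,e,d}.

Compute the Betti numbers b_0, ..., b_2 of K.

b_0 = 1, b_1 = 0, b_2 = 0.

Order the vertices as a < b < c < d < e < f < g. Listing each simplex with vertices in this order, K has dimension 2 with simplices:

  0-simplices (7): a, b, c, d, e, f, g
  1-simplices (18): ab, ac, ad, ae, af, bc, bd, be, bf, ce, cf, cg, de, df, dg, ef, eg, fg
  2-simplices (12): abc, abd, ace, adf, aef, bcf, bde, bef, ceg, cfg, deg, dfg

so the chain groups are C_0 ≅ Z^7, C_1 ≅ Z^18, C_2 ≅ Z^12.

∂_1: C_1 → C_0 maps an edge to its endpoints' difference, ∂[p,q] = q − p. For instance
  ∂de = e − d.
The resulting 7×18 matrix has rank 6, and its Smith normal form has invariant factors (1,1,1,1,1,1).

∂_2: C_2 → C_1 acts by ∂[p,q,r] = [q,r] − [p,r] + [p,q]. For instance
  ∂cfg = fg − cg + cf,
  ∂bcf = cf − bf + bc.
The 18×12 boundary matrix has rank 12 and Smith normal form diag(1,1,1,1,1,1,1,1,1,1,1,2).

Reading off H_k = ker ∂_k / im ∂_{k+1}:

  H_0: rank C_0 − rank ∂_1 = 7 − 6 = 1, and the invariant factors of ∂_1 are all 1, so H_0 ≅ Z.
  H_1: rank ker ∂_1 − rank ∂_2 = (18 − 6) − 12 = 0, and ∂_2 has invariant factor 2 > 1, so H_1 ≅ Z/2Z.
  H_2: rank ker ∂_2 − rank ∂_3 = (12 − 12) − 0 = 0, and there is no ∂_3, so H_2 ≅ 0.

As a check, the Euler characteristic is 7 − 18 + 12 = 1, which agrees with 1 − 0 + 0 = 1.

Hence the Betti numbers are b_0 = 1, b_1 = 0, b_2 = 0.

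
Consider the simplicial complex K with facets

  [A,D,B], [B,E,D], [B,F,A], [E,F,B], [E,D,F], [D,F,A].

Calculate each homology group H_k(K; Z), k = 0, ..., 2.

H_0 ≅ Z,  H_1 = 0,  H_2 ≅ Z.

Take the total order A < B < D < E < F on the vertex set. Then K (dimension 2) consists of the simplices:

  0-simplices (5): A, B, D, E, F
  1-simplices (9): AB, AD, AF, BD, BE, BF, DE, DF, EF
  2-simplices (6): ABD, ABF, ADF, BDE, BEF, DEF

Hence C_0 ≅ Z^5, C_1 ≅ Z^9, C_2 ≅ Z^6.

The boundary map ∂_1: C_1 → C_0 sends each edge [p,q] (with p < q) to q − p. For instance
  ∂AB = B − A.
The 5×9 boundary matrix has rank 4 and Smith normal form diag(1,1,1,1).

The boundary map ∂_2: C_2 → C_1 sends each 2-simplex [p,q,r] to [q,r] − [p,r] + [p,q]. For instance
  ∂DEF = EF − DF + DE,
  ∂ABD = BD − AD + AB.
This gives a 9×6 integer matrix of rank 5; reducing to Smith normal form yields diagonal entries (1,1,1,1,1).

Now H_k = ker ∂_k / im ∂_{k+1}, so:

  H_0: rank C_0 − rank ∂_1 = 5 − 4 = 1, and the invariant factors of ∂_1 are all 1, so H_0 = Z.
  H_1: rank ker ∂_1 − rank ∂_2 = (9 − 4) − 5 = 0, and the invariant factors of ∂_2 are all 1, so H_1 = 0.
  H_2: rank ker ∂_2 − rank ∂_3 = (6 − 5) − 0 = 1, and there is no ∂_3, so H_2 = Z.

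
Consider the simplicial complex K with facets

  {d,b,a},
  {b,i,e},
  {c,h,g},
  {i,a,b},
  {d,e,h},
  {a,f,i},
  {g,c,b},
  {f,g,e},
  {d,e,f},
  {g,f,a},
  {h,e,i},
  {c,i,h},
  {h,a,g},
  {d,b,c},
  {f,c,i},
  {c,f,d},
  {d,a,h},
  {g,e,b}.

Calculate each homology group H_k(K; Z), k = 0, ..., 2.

K has 9 vertices, 27 edges, 18 triangles.
rank ∂_0 = 0, rank ∂_1 = 8 ⇒ b_0 = 9 − 0 − 8 = 1; all invariant factors of ∂_1 are 1 so no torsion. So H_0 ≅ Z.
rank ∂_1 = 8, rank ∂_2 = 17 ⇒ b_1 = 27 − 8 − 17 = 2; all invariant factors of ∂_2 are 1 so no torsion. So H_1 ≅ Z^2.
rank ∂_2 = 17, rank ∂_3 = 0 ⇒ b_2 = 18 − 17 − 0 = 1. So H_2 ≅ Z.

H_0 = Z,  H_1 = Z^2,  H_2 = Z.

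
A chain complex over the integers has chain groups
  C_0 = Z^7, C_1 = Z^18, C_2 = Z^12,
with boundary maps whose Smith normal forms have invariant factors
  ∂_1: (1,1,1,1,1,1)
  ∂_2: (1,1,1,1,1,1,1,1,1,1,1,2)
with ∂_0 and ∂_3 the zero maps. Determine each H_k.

H_0: b_0 = 7 − 0 − 6 = 1; torsion from ∂_1 factors > 1: none. So H_0 ≅ Z.
H_1: b_1 = 18 − 6 − 12 = 0; torsion from ∂_2 factors > 1: [2]. So H_1 ≅ Z/2Z.
H_2: b_2 = 12 − 12 − 0 = 0; torsion from ∂_3 factors > 1: none. So H_2 ≅ 0.

H_0 ≅ Z,  H_1 ≅ Z/2Z,  H_2 = 0.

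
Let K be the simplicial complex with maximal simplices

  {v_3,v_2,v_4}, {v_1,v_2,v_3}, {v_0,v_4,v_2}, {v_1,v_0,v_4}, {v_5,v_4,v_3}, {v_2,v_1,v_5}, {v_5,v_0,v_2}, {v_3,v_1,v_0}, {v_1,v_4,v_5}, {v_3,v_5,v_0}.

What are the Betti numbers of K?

b_0 = 1, b_1 = 0, b_2 = 0.

Order the vertices as v_0 < v_1 < v_2 < v_3 < v_4 < v_5. Listing each simplex with vertices in this order, K has dimension 2 with simplices:

  0-simplices (6): [v_0], [v_1], [v_2], [v_3], [v_4], [v_5]
  1-simplices (15): (15 of them)
  2-simplices (10): [v_0,v_1,v_3], [v_0,v_1,v_4], [v_0,v_2,v_4], [v_0,v_2,v_5], [v_0,v_3,v_5], [v_1,v_2,v_3], [v_1,v_2,v_5], [v_1,v_4,v_5], [v_2,v_3,v_4], [v_3,v_4,v_5]

so the chain groups are C_0 ≅ Z^6, C_1 ≅ Z^15, C_2 ≅ Z^10.

The boundary map ∂_1: C_1 → C_0 maps an edge to its endpoints' difference, ∂[p,q] = q − p. For instance
  ∂[v_1,v_3] = [v_3] − [v_1].
The 6×15 boundary matrix has rank 5 and Smith normal form diag(1,1,1,1,1).

Boundary ∂_2: C_2 → C_1 maps a triangle to the signed sum of its edges. For instance
  ∂[v_2,v_3,v_4] = [v_3,v_4] − [v_2,v_4] + [v_2,v_3],
  ∂[v_0,v_2,v_4] = [v_2,v_4] − [v_0,v_4] + [v_0,v_2].
As a 15×10 matrix over Z this has rank 10, with invariant factors (1,1,1,1,1,1,1,1,1,2).

From H_k ≅ ker(∂_k) / im(∂_{k+1}) we obtain:

  H_0: rank C_0 − rank ∂_1 = 6 − 5 = 1, and the invariant factors of ∂_1 are all 1, so H_0 ≅ Z.
  H_1: rank ker ∂_1 − rank ∂_2 = (15 − 5) − 10 = 0, and ∂_2 has invariant factor 2 > 1, so H_1 ≅ Z/2.
  H_2: rank ker ∂_2 − rank ∂_3 = (10 − 10) − 0 = 0, and there is no ∂_3, so H_2 ≅ 0.

As a check, the Euler characteristic is 6 − 15 + 10 = 1, which agrees with 1 − 0 + 0 = 1.

Hence the Betti numbers are b_0 = 1, b_1 = 0, b_2 = 0.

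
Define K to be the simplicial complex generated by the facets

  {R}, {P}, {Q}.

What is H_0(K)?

Take the total order P < Q < R on the vertex set. Then K (dimension 0) consists of the simplices:

  0-simplices (3): P, Q, R

Hence C_0 ≅ Z^3.

Computing H_k = (kernel of ∂_k) / (image of ∂_{k+1}):

  H_0: rank C_0 − rank ∂_1 = 3 − 0 = 3, and there is no ∂_1, so H_0 ≅ Z^3.

H_0 ≅ Z^3.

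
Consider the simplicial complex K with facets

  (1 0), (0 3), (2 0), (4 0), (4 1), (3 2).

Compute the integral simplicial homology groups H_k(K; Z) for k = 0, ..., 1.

Take the total order 0 < 1 < 2 < 3 < 4 on the vertex set. Then K (dimension 1) consists of the simplices:

  0-simplices (5): [0], [1], [2], [3], [4]
  1-simplices (6): [0,1], [0,2], [0,3], [0,4], [1,4], [2,3]

Hence C_0 ≅ Z^5, C_1 ≅ Z^6.

Boundary ∂_1: C_1 → C_0 maps an edge to its endpoints' difference, ∂[p,q] = q − p. For instance
  ∂[1,4] = [4] − [1].
This gives a 5×6 integer matrix of rank 4; reducing to Smith normal form yields diagonal entries (1,1,1,1).

Reading off H_k = ker ∂_k / im ∂_{k+1}:

  H_0: rank C_0 − rank ∂_1 = 5 − 4 = 1, and the invariant factors of ∂_1 are all 1, so H_0 ≅ Z.
  H_1: rank ker ∂_1 − rank ∂_2 = (6 − 4) − 0 = 2, and there is no ∂_2, so H_1 ≅ Z^2.

As a check, the Euler characteristic is 5 − 6 = -1, which agrees with 1 − 2 = -1.
(K is a triangulation of a wedge of 2 circles.)

H_0 = Z,  H_1 = Z^2.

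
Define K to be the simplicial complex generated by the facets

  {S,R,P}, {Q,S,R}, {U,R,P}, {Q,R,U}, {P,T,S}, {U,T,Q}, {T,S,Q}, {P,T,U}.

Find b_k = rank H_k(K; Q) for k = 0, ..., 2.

Take the total order P < Q < R < S < T < U on the vertex set. Then K (dimension 2) consists of the simplices:

  0-simplices (6): P, Q, R, S, T, U
  1-simplices (12): PR, PS, PT, PU, QR, QS, QT, QU, RS, RU, ST, TU
  2-simplices (8): PRS, PRU, PST, PTU, QRS, QRU, QST, QTU

Hence C_0 ≅ Z^6, C_1 ≅ Z^12, C_2 ≅ Z^8.

The boundary map ∂_1: C_1 → C_0 maps an edge to its endpoints' difference, ∂[p,q] = q − p. For instance
  ∂ST = T − S.
The resulting 6×12 matrix has rank 5, and its Smith normal form has invariant factors (1,1,1,1,1).

Boundary ∂_2: C_2 → C_1 maps a triangle to the signed sum of its edges. For instance
  ∂PRU = RU − PU + PR,
  ∂QTU = TU − QU + QT.
The 12×8 boundary matrix has rank 7 and Smith normal form diag(1,1,1,1,1,1,1).

Computing H_k = (kernel of ∂_k) / (image of ∂_{k+1}):

  H_0: rank C_0 − rank ∂_1 = 6 − 5 = 1, and the invariant factors of ∂_1 are all 1, so H_0 = Z.
  H_1: rank ker ∂_1 − rank ∂_2 = (12 − 5) − 7 = 0, and the invariant factors of ∂_2 are all 1, so H_1 = 0.
  H_2: rank ker ∂_2 − rank ∂_3 = (8 − 7) − 0 = 1, and there is no ∂_3, so H_2 = Z.

Hence the Betti numbers are b_0 = 1, b_1 = 0, b_2 = 1.

b_0 = 1, b_1 = 0, b_2 = 1.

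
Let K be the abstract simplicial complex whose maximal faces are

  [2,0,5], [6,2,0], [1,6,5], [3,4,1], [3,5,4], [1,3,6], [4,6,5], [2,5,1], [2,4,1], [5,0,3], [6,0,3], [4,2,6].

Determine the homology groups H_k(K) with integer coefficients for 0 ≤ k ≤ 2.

Fix the vertex order 0 < 1 < 2 < 3 < 4 < 5 < 6 and write every simplex with vertices in increasing order. Then dim K = 2 and the simplices of K are:

  0-simplices (7): [0], [1], [2], [3], [4], [5], [6]
  1-simplices (18): [0,2], [0,3], [0,5], [0,6], [1,2], [1,3], [1,4], [1,5], [1,6], [2,4], [2,5], [2,6], [3,4], [3,5], [3,6], [4,5], [4,6], [5,6]
  2-simplices (12): [0,2,5], [0,2,6], [0,3,5], [0,3,6], [1,2,4], [1,2,5], [1,3,4], [1,3,6], [1,5,6], [2,4,6], [3,4,5], [4,5,6]

giving chain groups C_0 ≅ Z^7, C_1 ≅ Z^18, C_2 ≅ Z^12.

The boundary map ∂_1: C_1 → C_0 is given by ∂[p,q] = [q] − [p]. For instance
  ∂[0,2] = [2] − [0].
The resulting 7×18 matrix has rank 6, and its Smith normal form has invariant factors (1,1,1,1,1,1).

The boundary map ∂_2: C_2 → C_1 maps a triangle to the signed sum of its edges. For instance
  ∂[3,4,5] = [4,5] − [3,5] + [3,4],
  ∂[1,3,6] = [3,6] − [1,6] + [1,3].
The resulting 18×12 matrix has rank 12, and its Smith normal form has invariant factors (1,1,1,1,1,1,1,1,1,1,1,2).

Computing H_k = (kernel of ∂_k) / (image of ∂_{k+1}):

  H_0: rank C_0 − rank ∂_1 = 7 − 6 = 1, and the invariant factors of ∂_1 are all 1, so H_0 ≅ Z.
  H_1: rank ker ∂_1 − rank ∂_2 = (18 − 6) − 12 = 0, and ∂_2 has invariant factor 2 > 1, so H_1 ≅ Z_2.
  H_2: rank ker ∂_2 − rank ∂_3 = (12 − 12) − 0 = 0, and there is no ∂_3, so H_2 ≅ 0.

H_0 ≅ Z,  H_1 ≅ Z_2,  H_2 = 0.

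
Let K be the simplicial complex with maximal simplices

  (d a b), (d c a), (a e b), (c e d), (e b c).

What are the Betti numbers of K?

Take the total order a < b < c < d < e on the vertex set. Then K (dimension 2) consists of the simplices:

  0-simplices (5): a, b, c, d, e
  1-simplices (10): ab, ac, ad, ae, bc, bd, be, cd, ce, de
  2-simplices (5): abd, abe, acd, bce, cde

so the chain groups are C_0 ≅ Z^5, C_1 ≅ Z^10, C_2 ≅ Z^5.

Boundary ∂_1: C_1 → C_0 maps an edge to its endpoints' difference, ∂[p,q] = q − p. For instance
  ∂bd = d − b.
This gives a 5×10 integer matrix of rank 4; reducing to Smith normal form yields diagonal entries (1,1,1,1).

The boundary map ∂_2: C_2 → C_1 acts by ∂[p,q,r] = [q,r] − [p,r] + [p,q]. For instance
  ∂abd = bd − ad + ab,
  ∂cde = de − ce + cd.
As a 10×5 matrix over Z this has rank 5, with invariant factors (1,1,1,1,1).

Reading off H_k = ker ∂_k / im ∂_{k+1}:

  H_0: rank C_0 − rank ∂_1 = 5 − 4 = 1, and the invariant factors of ∂_1 are all 1, so H_0 ≅ Z.
  H_1: rank ker ∂_1 − rank ∂_2 = (10 − 4) − 5 = 1, and the invariant factors of ∂_2 are all 1, so H_1 ≅ Z.
  H_2: rank ker ∂_2 − rank ∂_3 = (5 − 5) − 0 = 0, and there is no ∂_3, so H_2 ≅ 0.

Hence the Betti numbers are b_0 = 1, b_1 = 1, b_2 = 0.

b_0 = 1, b_1 = 1, b_2 = 0.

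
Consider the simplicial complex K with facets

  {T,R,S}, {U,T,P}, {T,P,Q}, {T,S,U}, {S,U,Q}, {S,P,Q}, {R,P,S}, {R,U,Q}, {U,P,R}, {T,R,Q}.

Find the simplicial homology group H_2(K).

We work with the vertex ordering P < Q < R < S < T < U. The simplices of K, each written with vertices in increasing order, are:

  0-simplices (6): P, Q, R, S, T, U
  1-simplices (15): PQ, PR, PS, PT, PU, QR, QS, QT, QU, RS, RT, RU, ST, SU, TU
  2-simplices (10): PQS, PQT, PRS, PRU, PTU, QRT, QRU, QSU, RST, STU

so the chain groups are C_0 ≅ Z^6, C_1 ≅ Z^15, C_2 ≅ Z^10.

∂_1: C_1 → C_0 sends each edge [p,q] (with p < q) to q − p. For instance
  ∂PS = S − P.
The resulting 6×15 matrix has rank 5, and its Smith normal form has invariant factors (1,1,1,1,1).

The boundary map ∂_2: C_2 → C_1 acts by ∂[p,q,r] = [q,r] − [p,r] + [p,q]. For instance
  ∂STU = TU − SU + ST,
  ∂PQT = QT − PT + PQ.
The resulting 15×10 matrix has rank 10, and its Smith normal form has invariant factors (1,1,1,1,1,1,1,1,1,2).

Reading off H_k = ker ∂_k / im ∂_{k+1}:

  H_2: rank ker ∂_2 − rank ∂_3 = (10 − 10) − 0 = 0, and there is no ∂_3, so H_2 ≅ 0.

(K is a triangulation of the real projective plane RP^2.)

H_2 ≅ 0.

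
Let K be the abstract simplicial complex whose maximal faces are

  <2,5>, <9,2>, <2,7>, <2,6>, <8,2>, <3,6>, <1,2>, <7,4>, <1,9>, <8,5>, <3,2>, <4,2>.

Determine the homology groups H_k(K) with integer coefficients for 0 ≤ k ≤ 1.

Fix the vertex order 1 < 2 < 3 < 4 < 5 < 6 < 7 < 8 < 9 and write every simplex with vertices in increasing order. Then dim K = 1 and the simplices of K are:

  0-simplices (9): [1], [2], [3], [4], [5], [6], [7], [8], [9]
  1-simplices (12): [1,2], [1,9], [2,3], [2,4], [2,5], [2,6], [2,7], [2,8], [2,9], [3,6], [4,7], [5,8]

so the chain groups are C_0 ≅ Z^9, C_1 ≅ Z^12.

The boundary map ∂_1: C_1 → C_0 maps an edge to its endpoints' difference, ∂[p,q] = q − p. For instance
  ∂[3,6] = [6] − [3].
As a 9×12 matrix over Z this has rank 8, with invariant factors (1,1,1,1,1,1,1,1).

From H_k ≅ ker(∂_k) / im(∂_{k+1}) we obtain:

  H_0: rank C_0 − rank ∂_1 = 9 − 8 = 1, and the invariant factors of ∂_1 are all 1, so H_0 ≅ Z.
  H_1: rank ker ∂_1 − rank ∂_2 = (12 − 8) − 0 = 4, and there is no ∂_2, so H_1 ≅ Z^4.

(K is a triangulation of a wedge of 4 circles.)

H_0 = Z,  H_1 = Z^4.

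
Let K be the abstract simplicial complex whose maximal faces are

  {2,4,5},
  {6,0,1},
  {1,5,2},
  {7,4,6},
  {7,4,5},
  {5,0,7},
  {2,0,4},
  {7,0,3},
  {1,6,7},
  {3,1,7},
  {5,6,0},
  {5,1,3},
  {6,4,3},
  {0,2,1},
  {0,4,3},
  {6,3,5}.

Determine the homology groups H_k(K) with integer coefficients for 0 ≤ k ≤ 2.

K has 8 vertices, 24 edges, 16 triangles.
rank ∂_0 = 0, rank ∂_1 = 7 ⇒ b_0 = 8 − 0 − 7 = 1; all invariant factors of ∂_1 are 1 so no torsion. So H_0 ≅ Z.
rank ∂_1 = 7, rank ∂_2 = 15 ⇒ b_1 = 24 − 7 − 15 = 2; all invariant factors of ∂_2 are 1 so no torsion. So H_1 ≅ Z^2.
rank ∂_2 = 15, rank ∂_3 = 0 ⇒ b_2 = 16 − 15 − 0 = 1. So H_2 ≅ Z.

H_0 ≅ Z,  H_1 ≅ Z^2,  H_2 ≅ Z.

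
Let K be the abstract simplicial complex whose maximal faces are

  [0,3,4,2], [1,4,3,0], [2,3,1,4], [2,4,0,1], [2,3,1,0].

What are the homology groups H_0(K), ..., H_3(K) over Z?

Order the vertices as 0 < 1 < 2 < 3 < 4. Listing each simplex with vertices in this order, K has dimension 3 with simplices:

  0-simplices (5): [0], [1], [2], [3], [4]
  1-simplices (10): [0,1], [0,2], [0,3], [0,4], [1,2], [1,3], [1,4], [2,3], [2,4], [3,4]
  2-simplices (10): [0,1,2], [0,1,3], [0,1,4], [0,2,3], [0,2,4], [0,3,4], [1,2,3], [1,2,4], [1,3,4], [2,3,4]
  3-simplices (5): [0,1,2,3], [0,1,2,4], [0,1,3,4], [0,2,3,4], [1,2,3,4]

giving chain groups C_0 ≅ Z^5, C_1 ≅ Z^10, C_2 ≅ Z^10, C_3 ≅ Z^5.

∂_1: C_1 → C_0 sends each edge [p,q] (with p < q) to q − p.
This gives a 5×10 integer matrix of rank 4; reducing to Smith normal form yields diagonal entries (1,1,1,1).

Boundary ∂_2: C_2 → C_1 acts by ∂[p,q,r] = [q,r] − [p,r] + [p,q]. For instance
  ∂[0,2,4] = [2,4] − [0,4] + [0,2],
  ∂[0,1,3] = [1,3] − [0,3] + [0,1].
This gives a 10×10 integer matrix of rank 6; reducing to Smith normal form yields diagonal entries (1,1,1,1,1,1).

∂_3: C_3 → C_2 sends each 3-simplex σ to the alternating sum Σ_i (−1)^i (σ with its i-th vertex removed). For instance
  ∂[0,1,2,3] = [1,2,3] − [0,2,3] + [0,1,3] − [0,1,2],
  ∂[0,2,3,4] = [2,3,4] − [0,3,4] + [0,2,4] − [0,2,3].
This gives a 10×5 integer matrix of rank 4; reducing to Smith normal form yields diagonal entries (1,1,1,1).

Now H_k = ker ∂_k / im ∂_{k+1}, so:

  H_0: rank C_0 − rank ∂_1 = 5 − 4 = 1, and the invariant factors of ∂_1 are all 1, so H_0 = Z.
  H_1: rank ker ∂_1 − rank ∂_2 = (10 − 4) − 6 = 0, and the invariant factors of ∂_2 are all 1, so H_1 = 0.
  H_2: rank ker ∂_2 − rank ∂_3 = (10 − 6) − 4 = 0, and the invariant factors of ∂_3 are all 1, so H_2 = 0.
  H_3: rank ker ∂_3 − rank ∂_4 = (5 − 4) − 0 = 1, and there is no ∂_4, so H_3 = Z.

As a check, the Euler characteristic is 5 − 10 + 10 − 5 = 0, which agrees with 1 − 0 + 0 − 1 = 0.

H_0 ≅ Z,  H_1 = 0,  H_2 = 0,  H_3 ≅ Z.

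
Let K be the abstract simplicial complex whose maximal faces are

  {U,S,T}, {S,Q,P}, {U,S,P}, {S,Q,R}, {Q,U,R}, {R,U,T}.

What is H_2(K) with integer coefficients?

H_2 = 0.

Order the vertices as P < Q < R < S < T < U. Listing each simplex with vertices in this order, K has dimension 2 with simplices:

  0-simplices (6): P, Q, R, S, T, U
  1-simplices (12): PQ, PS, PU, QR, QS, QU, RS, RT, RU, ST, SU, TU
  2-simplices (6): PQS, PSU, QRS, QRU, RTU, STU

so the chain groups are C_0 ≅ Z^6, C_1 ≅ Z^12, C_2 ≅ Z^6.

∂_1: C_1 → C_0 is given by ∂[p,q] = [q] − [p]. For instance
  ∂QR = R − Q.
This gives a 6×12 integer matrix of rank 5; reducing to Smith normal form yields diagonal entries (1,1,1,1,1).

∂_2: C_2 → C_1 maps a triangle to the signed sum of its edges. For instance
  ∂RTU = TU − RU + RT,
  ∂PQS = QS − PS + PQ.
As a 12×6 matrix over Z this has rank 6, with invariant factors (1,1,1,1,1,1).

Reading off H_k = ker ∂_k / im ∂_{k+1}:

  H_2: rank ker ∂_2 − rank ∂_3 = (6 − 6) − 0 = 0, and there is no ∂_3, so H_2 = 0.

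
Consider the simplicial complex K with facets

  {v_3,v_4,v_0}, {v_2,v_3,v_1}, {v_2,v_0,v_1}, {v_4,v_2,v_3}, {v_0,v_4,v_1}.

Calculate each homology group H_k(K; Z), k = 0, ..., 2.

H_0 = Z,  H_1 = Z,  H_2 = 0.

We work with the vertex ordering v_0 < v_1 < v_2 < v_3 < v_4. The simplices of K, each written with vertices in increasing order, are:

  0-simplices (5): [v_0], [v_1], [v_2], [v_3], [v_4]
  1-simplices (10): [v_0,v_1], [v_0,v_2], [v_0,v_3], [v_0,v_4], [v_1,v_2], [v_1,v_3], [v_1,v_4], [v_2,v_3], [v_2,v_4], [v_3,v_4]
  2-simplices (5): [v_0,v_1,v_2], [v_0,v_1,v_4], [v_0,v_3,v_4], [v_1,v_2,v_3], [v_2,v_3,v_4]

Hence C_0 ≅ Z^5, C_1 ≅ Z^10, C_2 ≅ Z^5.

Boundary ∂_1: C_1 → C_0 maps an edge to its endpoints' difference, ∂[p,q] = q − p.
The 5×10 boundary matrix has rank 4 and Smith normal form diag(1,1,1,1).

Boundary ∂_2: C_2 → C_1 acts by ∂[p,q,r] = [q,r] − [p,r] + [p,q]. For instance
  ∂[v_0,v_3,v_4] = [v_3,v_4] − [v_0,v_4] + [v_0,v_3],
  ∂[v_2,v_3,v_4] = [v_3,v_4] − [v_2,v_4] + [v_2,v_3].
As a 10×5 matrix over Z this has rank 5, with invariant factors (1,1,1,1,1).

Now H_k = ker ∂_k / im ∂_{k+1}, so:

  H_0: rank C_0 − rank ∂_1 = 5 − 4 = 1, and the invariant factors of ∂_1 are all 1, so H_0 ≅ Z.
  H_1: rank ker ∂_1 − rank ∂_2 = (10 − 4) − 5 = 1, and the invariant factors of ∂_2 are all 1, so H_1 ≅ Z.
  H_2: rank ker ∂_2 − rank ∂_3 = (5 − 5) − 0 = 0, and there is no ∂_3, so H_2 ≅ 0.

(K is a triangulation of the Möbius band.)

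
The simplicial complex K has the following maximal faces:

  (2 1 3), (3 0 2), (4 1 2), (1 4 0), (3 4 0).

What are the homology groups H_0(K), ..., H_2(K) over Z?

H_0 ≅ Z,  H_1 ≅ Z,  H_2 = 0.

Take the total order 0 < 1 < 2 < 3 < 4 on the vertex set. Then K (dimension 2) consists of the simplices:

  0-simplices (5): [0], [1], [2], [3], [4]
  1-simplices (10): [0,1], [0,2], [0,3], [0,4], [1,2], [1,3], [1,4], [2,3], [2,4], [3,4]
  2-simplices (5): [0,1,4], [0,2,3], [0,3,4], [1,2,3], [1,2,4]

Hence C_0 ≅ Z^5, C_1 ≅ Z^10, C_2 ≅ Z^5.

The boundary map ∂_1: C_1 → C_0 sends each edge [p,q] (with p < q) to q − p.
This gives a 5×10 integer matrix of rank 4; reducing to Smith normal form yields diagonal entries (1,1,1,1).

Boundary ∂_2: C_2 → C_1 maps a triangle to the signed sum of its edges. For instance
  ∂[1,2,3] = [2,3] − [1,3] + [1,2],
  ∂[0,3,4] = [3,4] − [0,4] + [0,3].
As a 10×5 matrix over Z this has rank 5, with invariant factors (1,1,1,1,1).

Now H_k = ker ∂_k / im ∂_{k+1}, so:

  H_0: rank C_0 − rank ∂_1 = 5 − 4 = 1, and the invariant factors of ∂_1 are all 1, so H_0 ≅ Z.
  H_1: rank ker ∂_1 − rank ∂_2 = (10 − 4) − 5 = 1, and the invariant factors of ∂_2 are all 1, so H_1 ≅ Z.
  H_2: rank ker ∂_2 − rank ∂_3 = (5 − 5) − 0 = 0, and there is no ∂_3, so H_2 ≅ 0.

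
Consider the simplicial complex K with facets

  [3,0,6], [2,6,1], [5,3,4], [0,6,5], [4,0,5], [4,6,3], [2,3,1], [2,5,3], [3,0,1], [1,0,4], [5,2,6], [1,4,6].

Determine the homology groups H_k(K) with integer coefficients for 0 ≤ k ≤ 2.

H_0 = Z,  H_1 = Z_2,  H_2 = 0.

K has 7 vertices, 18 edges, 12 triangles.
rank ∂_0 = 0, rank ∂_1 = 6 ⇒ b_0 = 7 − 0 − 6 = 1; all invariant factors of ∂_1 are 1 so no torsion. So H_0 = Z.
rank ∂_1 = 6, rank ∂_2 = 12 ⇒ b_1 = 18 − 6 − 12 = 0; ∂_2 has invariant factor(s) [2] giving torsion. So H_1 = Z_2.
rank ∂_2 = 12, rank ∂_3 = 0 ⇒ b_2 = 12 − 12 − 0 = 0. So H_2 = 0.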